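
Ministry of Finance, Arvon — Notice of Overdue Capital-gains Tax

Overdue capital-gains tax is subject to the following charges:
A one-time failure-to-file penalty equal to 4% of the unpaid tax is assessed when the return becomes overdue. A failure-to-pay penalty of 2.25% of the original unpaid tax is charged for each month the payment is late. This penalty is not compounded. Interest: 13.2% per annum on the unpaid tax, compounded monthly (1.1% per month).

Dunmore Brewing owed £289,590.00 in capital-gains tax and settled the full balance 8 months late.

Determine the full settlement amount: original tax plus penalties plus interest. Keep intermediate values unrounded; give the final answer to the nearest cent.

£379,786.74

Failure-to-file penalty: 4% × £289,590.00 = £11,583.60
Failure-to-pay penalty = 2.25% × £289,590.00 × 8 mo = £52,126.20
Interest: £289,590.00 × ((1 + 0.011)^8 − 1) = £289,590.00 × 0.0914636… = £26,486.9352…
Total = £289,590.00 + £63,709.8000 + £26,486.9352… = £379,786.74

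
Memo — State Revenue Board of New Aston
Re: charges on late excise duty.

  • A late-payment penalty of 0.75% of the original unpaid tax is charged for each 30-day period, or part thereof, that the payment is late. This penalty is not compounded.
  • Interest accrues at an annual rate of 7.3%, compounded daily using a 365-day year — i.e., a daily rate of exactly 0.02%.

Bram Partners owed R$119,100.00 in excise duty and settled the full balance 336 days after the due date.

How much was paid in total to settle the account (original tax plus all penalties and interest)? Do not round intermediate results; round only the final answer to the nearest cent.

R$138,096.71

Penalty periods: ⌈336/30⌉ = 12; penalty = 12 × 0.75% × R$119,100.00 = R$10,719.00
Interest: R$119,100.00 × ((1 + 0.0002)^336 − 1) = R$119,100.00 × 0.06950217… = R$8,277.7087…
Total = R$119,100.00 + R$10,719.0000 + R$8,277.7087… = R$138,096.71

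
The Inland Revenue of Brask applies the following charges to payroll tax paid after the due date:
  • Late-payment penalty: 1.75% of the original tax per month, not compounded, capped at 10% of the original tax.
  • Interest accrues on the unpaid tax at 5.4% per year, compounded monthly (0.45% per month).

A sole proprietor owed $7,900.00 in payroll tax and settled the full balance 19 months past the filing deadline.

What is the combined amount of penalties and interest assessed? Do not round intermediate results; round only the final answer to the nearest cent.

Penalty (uncapped): 19 × 1.75% × $7,900.00 = $2,626.75; cap = 10% × $7,900.00 = $790.00 → penalty = $790.00
Interest: $7,900.00 × ((1 + 0.0045)^19 − 1) = $7,900.00 × 0.0890527… = $703.5160…
Penalties + interest = $790.0000 + $703.5160… = $1,493.52

$1,493.52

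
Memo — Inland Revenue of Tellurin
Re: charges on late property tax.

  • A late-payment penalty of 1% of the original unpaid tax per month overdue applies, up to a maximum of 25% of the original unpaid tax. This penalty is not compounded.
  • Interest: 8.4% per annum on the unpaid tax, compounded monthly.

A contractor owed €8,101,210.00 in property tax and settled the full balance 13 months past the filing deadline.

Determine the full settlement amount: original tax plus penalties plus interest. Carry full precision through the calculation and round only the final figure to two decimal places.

€9,923,349.03

Penalty: 13 × 1% × €8,101,210.00 = €1,053,157.30 (below the 25% cap of €2,025,302.50)
Interest (8.4%/yr ÷ 12 = 0.7%/month): €8,101,210.00 × ((1 + 0.007)^13 − 1) = €768,981.7315…
Total = €8,101,210.00 + €1,053,157.3000 + €768,981.7315… = €9,923,349.03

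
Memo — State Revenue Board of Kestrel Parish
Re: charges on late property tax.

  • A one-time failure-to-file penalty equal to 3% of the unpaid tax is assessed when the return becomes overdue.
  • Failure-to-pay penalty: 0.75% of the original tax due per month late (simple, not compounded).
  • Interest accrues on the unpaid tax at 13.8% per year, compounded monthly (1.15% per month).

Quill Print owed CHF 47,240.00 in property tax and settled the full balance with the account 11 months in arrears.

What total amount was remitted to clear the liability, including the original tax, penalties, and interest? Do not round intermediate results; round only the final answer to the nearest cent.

Failure-to-file penalty: 3% × CHF 47,240.00 = CHF 1,417.20
Failure-to-pay penalty: 11 × 0.75% × CHF 47,240.00 = CHF 3,897.30
Interest: CHF 47,240.00 × ((1 + 0.0115)^11 − 1) = CHF 47,240.00 × 0.1340306… = CHF 6,331.6037…
Total = CHF 47,240.00 + CHF 5,314.5000 + CHF 6,331.6037… = CHF 58,886.10

CHF 58,886.10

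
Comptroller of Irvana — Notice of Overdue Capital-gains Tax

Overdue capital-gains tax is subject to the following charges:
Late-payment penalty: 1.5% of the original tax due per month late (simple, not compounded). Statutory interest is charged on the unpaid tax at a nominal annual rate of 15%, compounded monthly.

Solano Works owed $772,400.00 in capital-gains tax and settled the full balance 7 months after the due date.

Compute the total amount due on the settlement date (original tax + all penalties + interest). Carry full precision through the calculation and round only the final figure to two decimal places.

Late-payment penalty = 1.5% × $772,400.00 × 7 mo = $81,102.00
Interest (15%/yr ÷ 12 = 1.25%/month): $772,400.00 × ((1 + 0.0125)^7 − 1) = $70,172.9033…
Total = $772,400.00 + $81,102.0000 + $70,172.9033… = $923,674.90

$923,674.90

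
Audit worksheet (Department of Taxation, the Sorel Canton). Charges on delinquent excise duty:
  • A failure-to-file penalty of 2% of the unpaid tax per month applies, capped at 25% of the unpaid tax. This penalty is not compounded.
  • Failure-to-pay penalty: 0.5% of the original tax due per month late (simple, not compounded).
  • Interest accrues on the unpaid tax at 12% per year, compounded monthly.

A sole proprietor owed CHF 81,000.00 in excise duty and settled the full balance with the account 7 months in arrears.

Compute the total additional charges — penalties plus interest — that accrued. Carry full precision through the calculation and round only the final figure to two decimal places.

CHF 20,017.96

Failure-to-file: 7 × 2% × CHF 81,000.00 = CHF 11,340.00 (under the 25% cap)
Failure-to-pay penalty = 0.5% × CHF 81,000.00 × 7 mo = CHF 2,835.00
Interest (12%/yr ÷ 12 = 1%/month): CHF 81,000.00 × ((1 + 0.01)^7 − 1) = CHF 5,842.9635…
Penalties + interest = CHF 14,175.0000 + CHF 5,842.9635… = CHF 20,017.96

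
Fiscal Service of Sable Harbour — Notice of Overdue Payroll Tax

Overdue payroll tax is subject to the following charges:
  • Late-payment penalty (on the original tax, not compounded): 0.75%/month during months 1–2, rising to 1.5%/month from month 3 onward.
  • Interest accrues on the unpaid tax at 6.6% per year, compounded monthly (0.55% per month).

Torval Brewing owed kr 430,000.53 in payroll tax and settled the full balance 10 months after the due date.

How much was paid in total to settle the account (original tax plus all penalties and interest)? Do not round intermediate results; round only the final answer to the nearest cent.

kr 512,294.64

Penalty, months 1–2: 2 × 0.75% × kr 430,000.53 = kr 6,450.01…
Penalty, months 3–10: 8 × 1.5% × kr 430,000.53 = kr 51,600.06…
Interest: kr 430,000.53 × ((1 + 0.0055)^10 − 1) = kr 430,000.53 × 0.0563814… = kr 24,244.0355…
Total = kr 430,000.53 + kr 58,050.0716… + kr 24,244.0355… = kr 512,294.64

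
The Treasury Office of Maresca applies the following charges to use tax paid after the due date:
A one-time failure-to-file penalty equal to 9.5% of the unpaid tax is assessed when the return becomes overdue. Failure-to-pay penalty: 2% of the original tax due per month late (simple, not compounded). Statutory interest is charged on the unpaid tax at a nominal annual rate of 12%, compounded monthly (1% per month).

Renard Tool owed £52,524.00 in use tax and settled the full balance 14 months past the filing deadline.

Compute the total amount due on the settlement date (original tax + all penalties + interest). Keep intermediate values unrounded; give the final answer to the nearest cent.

Failure-to-file penalty: 9.5% × £52,524.00 = £4,989.78
Failure-to-pay penalty: 14 × 2% × £52,524.00 = £14,706.72
Interest: £52,524.00 × ((1 + 0.01)^14 − 1) = £52,524.00 × 0.1494742… = £7,850.9836…
Total = £52,524.00 + £19,696.5000 + £7,850.9836… = £80,071.48

£80,071.48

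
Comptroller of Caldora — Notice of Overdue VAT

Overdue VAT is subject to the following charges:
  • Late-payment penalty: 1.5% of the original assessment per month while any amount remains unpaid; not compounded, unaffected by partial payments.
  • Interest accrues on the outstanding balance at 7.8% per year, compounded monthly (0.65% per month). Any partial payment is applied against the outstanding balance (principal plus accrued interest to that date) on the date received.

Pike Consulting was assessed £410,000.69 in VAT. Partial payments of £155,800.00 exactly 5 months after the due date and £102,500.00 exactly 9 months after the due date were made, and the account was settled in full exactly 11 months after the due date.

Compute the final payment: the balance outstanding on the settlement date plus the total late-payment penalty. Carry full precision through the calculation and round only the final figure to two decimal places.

Balance at month 5: £410,000.6900 × (1 + 0.0065)^5 = £423,500.0673…
After £155,800.00 payment: £423,500.0673… − £155,800.00 = £267,700.0673…
Balance at month 9: £267,700.0673… × (1 + 0.0065)^4 = £274,728.4256…
After £102,500.00 payment: £274,728.4256… − £102,500.00 = £172,228.4256…
Balance at month 11: £172,228.4256… × (1 + 0.0065)^2 = £174,474.6718…
Penalty: 11 × 1.5% × £410,000.69 = £67,650.11…
Final settlement = outstanding balance + penalty = £174,474.6718… + £67,650.11… = £242,124.79

£242,124.79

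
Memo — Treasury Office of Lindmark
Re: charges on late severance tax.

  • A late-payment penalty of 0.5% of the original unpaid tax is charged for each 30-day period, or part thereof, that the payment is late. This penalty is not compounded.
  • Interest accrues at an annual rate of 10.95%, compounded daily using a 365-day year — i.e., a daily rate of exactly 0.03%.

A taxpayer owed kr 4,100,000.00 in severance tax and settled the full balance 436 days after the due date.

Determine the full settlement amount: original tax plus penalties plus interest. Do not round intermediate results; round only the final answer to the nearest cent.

Penalty periods: ⌈436/30⌉ = 15; penalty = 15 × 0.5% × kr 4,100,000.00 = kr 307,500.00
Interest: kr 4,100,000.00 × ((1 + 0.0003)^436 − 1) = kr 4,100,000.00 × 0.13971745… = kr 572,841.5596…
Total = kr 4,100,000.00 + kr 307,500.0000 + kr 572,841.5596… = kr 4,980,341.56

kr 4,980,341.56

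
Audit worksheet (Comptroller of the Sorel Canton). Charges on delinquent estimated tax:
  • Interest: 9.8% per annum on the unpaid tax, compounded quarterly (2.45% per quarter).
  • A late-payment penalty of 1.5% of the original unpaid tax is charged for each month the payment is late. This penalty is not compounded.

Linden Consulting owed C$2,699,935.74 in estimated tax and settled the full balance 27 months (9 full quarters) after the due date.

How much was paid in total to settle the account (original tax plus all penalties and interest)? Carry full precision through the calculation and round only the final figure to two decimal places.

C$4,450,549.35

Late-payment penalty = 1.5% × C$2,699,935.74 × 27 mo = C$1,093,473.97…
Interest: C$2,699,935.74 × ((1 + 0.0245)^9 − 1) = C$2,699,935.74 × 0.2433908… = C$657,139.6356…
Total = C$2,699,935.74 + C$1,093,473.9747 + C$657,139.6356… = C$4,450,549.35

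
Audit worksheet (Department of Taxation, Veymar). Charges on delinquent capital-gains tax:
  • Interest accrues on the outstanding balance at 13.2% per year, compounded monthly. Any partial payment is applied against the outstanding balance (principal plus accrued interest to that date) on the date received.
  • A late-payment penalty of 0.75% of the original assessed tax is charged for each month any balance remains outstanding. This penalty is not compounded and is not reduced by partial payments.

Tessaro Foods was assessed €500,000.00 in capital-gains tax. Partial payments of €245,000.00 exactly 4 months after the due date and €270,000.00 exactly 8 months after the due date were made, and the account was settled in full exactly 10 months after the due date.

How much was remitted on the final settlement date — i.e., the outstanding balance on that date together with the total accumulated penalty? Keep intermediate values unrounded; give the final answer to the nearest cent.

€57,710.00

Monthly rate = 13.2% ÷ 12 = 1.1%
Balance at month 4: €500,000.0000 × (1 + 0.011)^4 = €522,365.6693…
After €245,000.00 payment: €522,365.6693… − €245,000.00 = €277,365.6693…
Balance at month 8: €277,365.6693… × (1 + 0.011)^4 = €289,772.6070…
After €270,000.00 payment: €289,772.6070… − €270,000.00 = €19,772.6070…
Balance at month 10: €19,772.6070… × (1 + 0.011)^2 = €20,209.9968…
Penalty: 10 × 0.75% × €500,000.00 = €37,500.00
Final settlement = outstanding balance + penalty = €20,209.9968… + €37,500.00 = €57,710.00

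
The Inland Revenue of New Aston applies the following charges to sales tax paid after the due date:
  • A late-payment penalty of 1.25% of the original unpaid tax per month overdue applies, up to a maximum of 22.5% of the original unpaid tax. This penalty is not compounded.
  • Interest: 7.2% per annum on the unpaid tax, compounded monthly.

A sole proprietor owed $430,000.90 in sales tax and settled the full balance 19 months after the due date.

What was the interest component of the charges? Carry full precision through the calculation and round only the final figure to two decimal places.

Interest (7.2%/yr ÷ 12 = 0.6%/month): $430,000.90 × ((1 + 0.006)^19 − 1) = $51,759.3885…

$51,759.39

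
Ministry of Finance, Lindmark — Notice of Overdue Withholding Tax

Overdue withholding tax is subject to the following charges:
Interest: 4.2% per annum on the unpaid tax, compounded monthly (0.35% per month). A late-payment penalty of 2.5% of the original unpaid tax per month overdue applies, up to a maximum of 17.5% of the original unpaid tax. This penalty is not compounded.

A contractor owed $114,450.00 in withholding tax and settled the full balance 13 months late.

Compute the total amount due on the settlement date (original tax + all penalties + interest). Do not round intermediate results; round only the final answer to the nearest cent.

Penalty (uncapped): 13 × 2.5% × $114,450.00 = $37,196.25; cap = 17.5% × $114,450.00 = $20,028.75 → penalty = $20,028.75
Interest: $114,450.00 × ((1 + 0.0035)^13 − 1) = $114,450.00 × 0.0464679… = $5,318.2477…
Total = $114,450.00 + $20,028.7500 + $5,318.2477… = $139,797.00

$139,797.00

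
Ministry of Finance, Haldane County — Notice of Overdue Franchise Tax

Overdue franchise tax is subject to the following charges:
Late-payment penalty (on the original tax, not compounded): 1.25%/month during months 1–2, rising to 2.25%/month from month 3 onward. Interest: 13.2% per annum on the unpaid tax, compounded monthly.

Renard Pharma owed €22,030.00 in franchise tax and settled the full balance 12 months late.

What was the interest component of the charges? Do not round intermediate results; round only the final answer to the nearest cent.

€3,090.50

Interest (13.2%/yr ÷ 12 = 1.1%/month): €22,030.00 × ((1 + 0.011)^12 − 1) = €3,090.5049…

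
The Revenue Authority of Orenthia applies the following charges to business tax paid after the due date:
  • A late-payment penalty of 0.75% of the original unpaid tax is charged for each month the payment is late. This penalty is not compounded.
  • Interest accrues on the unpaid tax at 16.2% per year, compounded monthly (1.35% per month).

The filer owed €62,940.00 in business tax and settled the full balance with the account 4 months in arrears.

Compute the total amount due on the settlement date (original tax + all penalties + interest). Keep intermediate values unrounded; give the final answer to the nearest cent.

Late-payment penalty: 4 × 0.75% × €62,940.00 = €1,888.20
Interest: €62,940.00 × ((1 + 0.0135)^4 − 1) = €62,940.00 × 0.0551034… = €3,468.2064…
Total = €62,940.00 + €1,888.2000 + €3,468.2064… = €68,296.41

€68,296.41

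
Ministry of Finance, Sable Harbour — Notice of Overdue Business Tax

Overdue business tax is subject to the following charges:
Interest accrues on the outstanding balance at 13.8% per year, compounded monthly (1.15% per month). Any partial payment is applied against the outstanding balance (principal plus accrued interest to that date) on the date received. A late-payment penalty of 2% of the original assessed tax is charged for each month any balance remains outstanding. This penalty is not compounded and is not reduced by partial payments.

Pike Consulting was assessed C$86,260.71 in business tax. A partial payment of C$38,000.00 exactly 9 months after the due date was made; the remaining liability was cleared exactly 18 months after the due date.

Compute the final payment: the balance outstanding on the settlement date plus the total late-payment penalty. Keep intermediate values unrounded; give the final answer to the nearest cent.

Balance at month 9: C$86,260.7100 × (1 + 0.0115)^9 = C$95,610.5931…
After C$38,000.00 payment: C$95,610.5931… − C$38,000.00 = C$57,610.5931…
Balance at month 18: C$57,610.5931… × (1 + 0.0115)^9 = C$63,855.0619…
Penalty: 18 × 2% × C$86,260.71 = C$31,053.86…
Final settlement = outstanding balance + penalty = C$63,855.0619… + C$31,053.86… = C$94,908.92

C$94,908.92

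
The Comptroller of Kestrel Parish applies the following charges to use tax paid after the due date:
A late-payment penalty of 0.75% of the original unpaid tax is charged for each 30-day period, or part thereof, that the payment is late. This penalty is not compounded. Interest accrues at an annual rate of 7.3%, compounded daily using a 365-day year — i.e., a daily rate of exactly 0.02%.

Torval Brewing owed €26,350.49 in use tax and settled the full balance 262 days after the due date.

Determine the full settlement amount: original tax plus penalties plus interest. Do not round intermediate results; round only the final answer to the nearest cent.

Penalty periods: ⌈262/30⌉ = 9; penalty = 9 × 0.75% × €26,350.49 = €1,778.66…
Interest: €26,350.49 × ((1 + 0.0002)^262 − 1) = €26,350.49 × 0.05379166… = €1,417.4365…
Total = €26,350.49 + €1,778.6581… + €1,417.4365… = €29,546.58

€29,546.58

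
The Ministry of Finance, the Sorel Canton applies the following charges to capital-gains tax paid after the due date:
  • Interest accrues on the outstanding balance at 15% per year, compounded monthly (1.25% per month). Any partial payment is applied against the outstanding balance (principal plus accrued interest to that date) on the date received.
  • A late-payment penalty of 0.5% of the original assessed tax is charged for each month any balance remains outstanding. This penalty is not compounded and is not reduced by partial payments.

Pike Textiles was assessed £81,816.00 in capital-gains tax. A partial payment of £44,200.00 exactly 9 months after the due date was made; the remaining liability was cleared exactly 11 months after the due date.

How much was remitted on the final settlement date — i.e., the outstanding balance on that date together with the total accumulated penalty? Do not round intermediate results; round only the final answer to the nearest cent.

Balance at month 9: £81,816.0000 × (1 + 0.0125)^9 = £91,494.1928…
After £44,200.00 payment: £91,494.1928… − £44,200.00 = £47,294.1928…
Balance at month 11: £47,294.1928… × (1 + 0.0125)^2 = £48,483.9373…
Penalty: 11 × 0.5% × £81,816.00 = £4,499.88
Final settlement = outstanding balance + penalty = £48,483.9373… + £4,499.88 = £52,983.82

£52,983.82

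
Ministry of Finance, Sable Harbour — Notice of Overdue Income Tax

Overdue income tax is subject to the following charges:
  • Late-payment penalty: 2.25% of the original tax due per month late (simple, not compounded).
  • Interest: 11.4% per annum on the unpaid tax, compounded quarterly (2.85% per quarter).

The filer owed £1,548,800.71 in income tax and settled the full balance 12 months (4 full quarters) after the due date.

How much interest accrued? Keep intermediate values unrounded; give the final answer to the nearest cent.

£184,255.80

Interest: £1,548,800.71 × ((1 + 0.0285)^4 − 1) = £1,548,800.71 × 0.1189668… = £184,255.7965…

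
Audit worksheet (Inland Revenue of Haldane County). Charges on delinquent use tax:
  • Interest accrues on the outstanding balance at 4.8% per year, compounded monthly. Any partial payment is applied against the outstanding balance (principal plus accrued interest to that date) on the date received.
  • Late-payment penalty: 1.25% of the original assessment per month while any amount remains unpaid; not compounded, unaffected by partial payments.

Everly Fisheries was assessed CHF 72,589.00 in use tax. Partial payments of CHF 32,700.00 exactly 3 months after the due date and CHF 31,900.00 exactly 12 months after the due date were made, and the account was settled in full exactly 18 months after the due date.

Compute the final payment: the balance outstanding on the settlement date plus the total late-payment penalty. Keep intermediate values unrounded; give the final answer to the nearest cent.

Monthly rate = 4.8% ÷ 12 = 0.4%
Balance at month 3: CHF 72,589.0000 × (1 + 0.004)^3 = CHF 73,463.5569…
After CHF 32,700.00 payment: CHF 73,463.5569… − CHF 32,700.00 = CHF 40,763.5569…
Balance at month 12: CHF 40,763.5569… × (1 + 0.004)^9 = CHF 42,254.7452…
After CHF 31,900.00 payment: CHF 42,254.7452… − CHF 31,900.00 = CHF 10,354.7452…
Balance at month 18: CHF 10,354.7452… × (1 + 0.004)^6 = CHF 10,605.7576…
Penalty: 18 × 1.25% × CHF 72,589.00 = CHF 16,332.53…
Final settlement = outstanding balance + penalty = CHF 10,605.7576… + CHF 16,332.53… = CHF 26,938.28

CHF 26,938.28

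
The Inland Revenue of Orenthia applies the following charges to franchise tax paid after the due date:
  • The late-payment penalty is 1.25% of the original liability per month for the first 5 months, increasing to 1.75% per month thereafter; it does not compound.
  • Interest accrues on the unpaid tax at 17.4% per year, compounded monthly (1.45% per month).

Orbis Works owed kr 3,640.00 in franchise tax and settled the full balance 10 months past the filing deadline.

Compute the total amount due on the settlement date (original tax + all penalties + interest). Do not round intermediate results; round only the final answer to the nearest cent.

Penalty, months 1–5: 5 × 1.25% × kr 3,640.00 = kr 227.50
Penalty, months 6–10: 5 × 1.75% × kr 3,640.00 = kr 318.50
Interest: kr 3,640.00 × ((1 + 0.0145)^10 − 1) = kr 3,640.00 × 0.1548365… = kr 563.6050…
Total = kr 3,640.00 + kr 546.0000 + kr 563.6050… = kr 4,749.60

kr 4,749.60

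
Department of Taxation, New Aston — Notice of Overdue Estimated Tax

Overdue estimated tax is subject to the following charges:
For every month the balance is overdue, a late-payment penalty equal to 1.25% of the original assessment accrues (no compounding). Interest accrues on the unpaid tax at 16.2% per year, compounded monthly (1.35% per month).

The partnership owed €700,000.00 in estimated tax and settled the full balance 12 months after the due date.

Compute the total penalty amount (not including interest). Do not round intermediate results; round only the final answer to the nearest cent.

Late-payment penalty = 1.25% × €700,000.00 × 12 mo = €105,000.00

€105,000.00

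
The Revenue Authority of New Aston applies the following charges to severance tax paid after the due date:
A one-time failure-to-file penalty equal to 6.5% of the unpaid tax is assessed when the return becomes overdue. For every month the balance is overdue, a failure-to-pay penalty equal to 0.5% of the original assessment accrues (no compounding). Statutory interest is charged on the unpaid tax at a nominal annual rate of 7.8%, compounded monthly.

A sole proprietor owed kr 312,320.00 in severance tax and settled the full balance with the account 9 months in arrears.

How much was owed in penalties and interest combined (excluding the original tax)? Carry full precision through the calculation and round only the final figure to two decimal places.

kr 53,108.23

Failure-to-file penalty: 6.5% × kr 312,320.00 = kr 20,300.80
Failure-to-pay penalty = 0.5% × kr 312,320.00 × 9 mo = kr 14,054.40
Interest (7.8%/yr ÷ 12 = 0.65%/month): kr 312,320.00 × ((1 + 0.0065)^9 − 1) = kr 18,753.0342…
Penalties + interest = kr 34,355.2000 + kr 18,753.0342… = kr 53,108.23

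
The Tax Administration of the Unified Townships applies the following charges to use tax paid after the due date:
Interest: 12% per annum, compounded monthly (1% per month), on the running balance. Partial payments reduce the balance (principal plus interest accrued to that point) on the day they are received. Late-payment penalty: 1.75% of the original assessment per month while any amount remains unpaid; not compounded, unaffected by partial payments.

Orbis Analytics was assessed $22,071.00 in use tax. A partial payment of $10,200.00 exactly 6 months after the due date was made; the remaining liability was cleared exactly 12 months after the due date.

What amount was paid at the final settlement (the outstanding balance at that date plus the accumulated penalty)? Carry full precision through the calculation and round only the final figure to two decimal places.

Balance at month 6: $22,071.0000 × (1 + 0.01)^6 = $23,428.8112…
After $10,200.00 payment: $23,428.8112… − $10,200.00 = $13,228.8112…
Balance at month 12: $13,228.8112… × (1 + 0.01)^6 = $14,042.6497…
Penalty: 12 × 1.75% × $22,071.00 = $4,634.91
Final settlement = outstanding balance + penalty = $14,042.6497… + $4,634.91 = $18,677.56

$18,677.56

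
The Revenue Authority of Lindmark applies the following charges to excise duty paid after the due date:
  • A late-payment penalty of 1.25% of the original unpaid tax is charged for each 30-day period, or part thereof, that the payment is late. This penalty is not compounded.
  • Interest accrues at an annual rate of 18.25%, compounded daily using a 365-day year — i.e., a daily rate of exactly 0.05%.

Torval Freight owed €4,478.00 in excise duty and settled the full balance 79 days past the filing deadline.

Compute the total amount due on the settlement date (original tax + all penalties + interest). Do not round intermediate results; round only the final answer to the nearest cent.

Penalty periods: ⌈79/30⌉ = 3; penalty = 3 × 1.25% × €4,478.00 = €167.93…
Interest: €4,478.00 × ((1 + 0.0005)^79 − 1) = €4,478.00 × 0.04028023… = €180.3749…
Total = €4,478.00 + €167.9250 + €180.3749… = €4,826.30

€4,826.30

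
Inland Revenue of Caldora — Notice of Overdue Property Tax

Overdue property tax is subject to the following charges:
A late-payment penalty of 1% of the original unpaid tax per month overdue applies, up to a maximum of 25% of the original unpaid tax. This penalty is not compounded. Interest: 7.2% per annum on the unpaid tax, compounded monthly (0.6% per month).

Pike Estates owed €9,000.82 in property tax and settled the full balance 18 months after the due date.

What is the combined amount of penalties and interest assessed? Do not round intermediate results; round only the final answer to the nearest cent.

€2,643.44

Penalty: 18 × 1% × €9,000.82 = €1,620.15… (below the 25% cap of €2,250.21…)
Interest: €9,000.82 × ((1 + 0.006)^18 − 1) = €9,000.82 × 0.1136883… = €1,023.2878…
Penalties + interest = €1,620.1476 + €1,023.2878… = €2,643.44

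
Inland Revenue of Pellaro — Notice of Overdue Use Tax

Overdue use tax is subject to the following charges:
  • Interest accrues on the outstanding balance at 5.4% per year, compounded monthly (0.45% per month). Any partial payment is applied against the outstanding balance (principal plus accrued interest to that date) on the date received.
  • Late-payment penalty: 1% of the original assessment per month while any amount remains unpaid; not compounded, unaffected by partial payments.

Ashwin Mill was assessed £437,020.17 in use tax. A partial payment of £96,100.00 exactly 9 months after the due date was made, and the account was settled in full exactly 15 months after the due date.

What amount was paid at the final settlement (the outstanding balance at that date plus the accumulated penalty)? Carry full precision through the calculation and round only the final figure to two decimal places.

£434,295.57

Balance at month 9: £437,020.1700 × (1 + 0.0045)^9 = £455,041.4424…
After £96,100.00 payment: £455,041.4424… − £96,100.00 = £358,941.4424…
Balance at month 15: £358,941.4424… × (1 + 0.0045)^6 = £368,742.5462…
Penalty: 15 × 1% × £437,020.17 = £65,553.03…
Final settlement = outstanding balance + penalty = £368,742.5462… + £65,553.03… = £434,295.57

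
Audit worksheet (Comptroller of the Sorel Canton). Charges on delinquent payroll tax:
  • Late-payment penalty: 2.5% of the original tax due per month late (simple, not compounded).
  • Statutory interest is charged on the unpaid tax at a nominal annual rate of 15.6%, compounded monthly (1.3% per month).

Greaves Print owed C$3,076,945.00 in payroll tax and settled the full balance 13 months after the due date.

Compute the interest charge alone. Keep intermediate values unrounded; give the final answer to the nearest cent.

Interest: C$3,076,945.00 × ((1 + 0.013)^13 − 1) = C$3,076,945.00 × 0.1828312… = C$562,561.6986…

C$562,561.70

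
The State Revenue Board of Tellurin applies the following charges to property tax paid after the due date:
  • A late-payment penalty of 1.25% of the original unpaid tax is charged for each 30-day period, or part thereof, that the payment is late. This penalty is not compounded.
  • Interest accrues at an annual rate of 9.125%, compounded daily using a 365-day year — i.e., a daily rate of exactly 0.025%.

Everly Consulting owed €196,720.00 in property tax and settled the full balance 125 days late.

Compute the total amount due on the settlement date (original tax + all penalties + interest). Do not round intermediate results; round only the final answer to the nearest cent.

€215,258.77

Penalty periods: ⌈125/30⌉ = 5; penalty = 5 × 1.25% × €196,720.00 = €12,295.00
Interest: €196,720.00 × ((1 + 0.00025)^125 − 1) = €196,720.00 × 0.03173938… = €6,243.7704…
Total = €196,720.00 + €12,295.0000 + €6,243.7704… = €215,258.77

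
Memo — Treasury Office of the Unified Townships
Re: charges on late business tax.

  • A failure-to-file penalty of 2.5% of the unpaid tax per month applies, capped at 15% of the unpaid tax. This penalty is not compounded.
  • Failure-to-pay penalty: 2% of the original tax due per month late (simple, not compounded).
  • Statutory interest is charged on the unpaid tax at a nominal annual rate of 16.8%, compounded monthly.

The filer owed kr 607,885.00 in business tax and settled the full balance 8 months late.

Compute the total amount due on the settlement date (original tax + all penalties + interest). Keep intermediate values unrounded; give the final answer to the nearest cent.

kr 867,843.61

Failure-to-file: 8 × 2.5% × kr 607,885.00 = kr 121,577.00, capped at 15% × kr 607,885.00 = kr 91,182.75
Failure-to-pay penalty = 2% × kr 607,885.00 × 8 mo = kr 97,261.60
Interest (16.8%/yr ÷ 12 = 1.4%/month): kr 607,885.00 × ((1 + 0.014)^8 − 1) = kr 71,514.2560…
Total = kr 607,885.00 + kr 188,444.3500 + kr 71,514.2560… = kr 867,843.61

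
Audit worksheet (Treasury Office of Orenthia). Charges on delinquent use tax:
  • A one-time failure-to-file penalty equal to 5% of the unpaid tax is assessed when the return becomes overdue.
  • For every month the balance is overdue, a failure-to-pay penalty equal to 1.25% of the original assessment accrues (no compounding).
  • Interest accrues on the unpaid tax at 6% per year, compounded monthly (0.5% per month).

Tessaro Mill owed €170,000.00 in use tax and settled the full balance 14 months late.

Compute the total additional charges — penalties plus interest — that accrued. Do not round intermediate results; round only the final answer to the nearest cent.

Failure-to-file penalty: 5% × €170,000.00 = €8,500.00
Failure-to-pay penalty = 1.25% × €170,000.00 × 14 mo = €29,750.00
Interest: €170,000.00 × ((1 + 0.005)^14 − 1) = €170,000.00 × 0.0723211… = €12,294.5924…
Penalties + interest = €38,250.0000 + €12,294.5924… = €50,544.59

€50,544.59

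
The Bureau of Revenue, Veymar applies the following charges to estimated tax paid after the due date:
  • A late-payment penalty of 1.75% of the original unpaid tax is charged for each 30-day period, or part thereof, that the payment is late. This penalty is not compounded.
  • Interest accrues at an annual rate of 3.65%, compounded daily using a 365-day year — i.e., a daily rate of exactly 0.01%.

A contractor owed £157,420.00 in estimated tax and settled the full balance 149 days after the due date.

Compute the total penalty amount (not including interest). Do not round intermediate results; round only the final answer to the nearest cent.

£13,774.25

Penalty periods: ⌈149/30⌉ = 5; penalty = 5 × 1.75% × £157,420.00 = £13,774.25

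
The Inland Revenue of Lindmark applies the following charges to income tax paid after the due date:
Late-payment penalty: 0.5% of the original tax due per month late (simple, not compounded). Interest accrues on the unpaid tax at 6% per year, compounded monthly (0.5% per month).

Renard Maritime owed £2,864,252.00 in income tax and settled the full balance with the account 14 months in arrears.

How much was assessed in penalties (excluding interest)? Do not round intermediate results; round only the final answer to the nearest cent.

£200,497.64

Late-payment penalty = 0.5% × £2,864,252.00 × 14 mo = £200,497.64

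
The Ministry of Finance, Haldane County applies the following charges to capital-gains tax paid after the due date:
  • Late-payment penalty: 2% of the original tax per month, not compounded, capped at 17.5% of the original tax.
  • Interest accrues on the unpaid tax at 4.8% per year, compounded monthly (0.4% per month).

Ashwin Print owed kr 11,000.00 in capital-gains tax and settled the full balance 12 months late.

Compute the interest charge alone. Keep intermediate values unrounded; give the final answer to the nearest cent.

Interest: kr 11,000.00 × ((1 + 0.004)^12 − 1) = kr 11,000.00 × 0.0490702… = kr 539.7723…

kr 539.77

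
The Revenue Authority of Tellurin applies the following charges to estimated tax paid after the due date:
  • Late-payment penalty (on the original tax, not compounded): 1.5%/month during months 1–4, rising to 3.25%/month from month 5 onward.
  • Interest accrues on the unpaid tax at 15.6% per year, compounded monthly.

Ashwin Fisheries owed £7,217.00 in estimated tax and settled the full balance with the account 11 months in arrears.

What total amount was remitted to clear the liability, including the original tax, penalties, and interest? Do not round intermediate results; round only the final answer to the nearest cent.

£10,393.69

Penalty, months 1–4: 4 × 1.5% × £7,217.00 = £433.02
Penalty, months 5–11: 7 × 3.25% × £7,217.00 = £1,641.87…
Interest (15.6%/yr ÷ 12 = 1.3%/month): £7,217.00 × ((1 + 0.013)^11 − 1) = £1,101.7985…
Total = £7,217.00 + £2,074.8875 + £1,101.7985… = £10,393.69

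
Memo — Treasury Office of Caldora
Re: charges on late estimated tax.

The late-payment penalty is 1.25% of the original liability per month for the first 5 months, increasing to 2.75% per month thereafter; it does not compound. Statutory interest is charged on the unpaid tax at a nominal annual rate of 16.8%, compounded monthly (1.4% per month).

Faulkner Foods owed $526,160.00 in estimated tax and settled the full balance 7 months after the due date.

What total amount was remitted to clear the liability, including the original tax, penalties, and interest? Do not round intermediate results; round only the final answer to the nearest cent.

Penalty, months 1–5: 5 × 1.25% × $526,160.00 = $32,885.00
Penalty, months 6–7: 2 × 2.75% × $526,160.00 = $28,938.80
Interest: $526,160.00 × ((1 + 0.014)^7 − 1) = $526,160.00 × 0.1022134… = $53,780.6004…
Total = $526,160.00 + $61,823.8000 + $53,780.6004… = $641,764.40

$641,764.40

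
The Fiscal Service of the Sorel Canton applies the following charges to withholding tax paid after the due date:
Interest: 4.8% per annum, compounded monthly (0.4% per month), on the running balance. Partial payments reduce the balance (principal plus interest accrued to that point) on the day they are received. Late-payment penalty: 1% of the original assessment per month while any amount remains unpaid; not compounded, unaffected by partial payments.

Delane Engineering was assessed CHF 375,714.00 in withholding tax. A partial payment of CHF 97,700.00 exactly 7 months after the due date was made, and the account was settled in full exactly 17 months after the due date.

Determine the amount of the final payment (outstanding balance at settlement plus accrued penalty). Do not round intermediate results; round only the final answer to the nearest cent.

CHF 364,288.97

Balance at month 7: CHF 375,714.0000 × (1 + 0.004)^7 = CHF 386,361.0769…
After CHF 97,700.00 payment: CHF 386,361.0769… − CHF 97,700.00 = CHF 288,661.0769…
Balance at month 17: CHF 288,661.0769… × (1 + 0.004)^10 = CHF 300,417.5884…
Penalty: 17 × 1% × CHF 375,714.00 = CHF 63,871.38
Final settlement = outstanding balance + penalty = CHF 300,417.5884… + CHF 63,871.38 = CHF 364,288.97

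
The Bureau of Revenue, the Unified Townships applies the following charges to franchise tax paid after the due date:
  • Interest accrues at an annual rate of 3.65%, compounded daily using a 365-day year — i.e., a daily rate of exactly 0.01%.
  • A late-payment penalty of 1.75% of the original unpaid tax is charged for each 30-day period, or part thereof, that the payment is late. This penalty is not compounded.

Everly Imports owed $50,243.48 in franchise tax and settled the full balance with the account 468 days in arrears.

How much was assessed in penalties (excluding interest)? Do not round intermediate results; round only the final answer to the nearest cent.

$14,068.17

Penalty periods: ⌈468/30⌉ = 16; penalty = 16 × 1.75% × $50,243.48 = $14,068.17…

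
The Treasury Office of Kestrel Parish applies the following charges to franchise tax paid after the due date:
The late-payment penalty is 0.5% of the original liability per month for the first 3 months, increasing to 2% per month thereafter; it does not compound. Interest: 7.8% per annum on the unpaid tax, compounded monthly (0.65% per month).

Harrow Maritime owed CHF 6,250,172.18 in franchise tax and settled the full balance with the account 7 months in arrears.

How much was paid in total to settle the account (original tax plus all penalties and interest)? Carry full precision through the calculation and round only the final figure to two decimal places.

CHF 7,133,927.30

Penalty, months 1–3: 3 × 0.5% × CHF 6,250,172.18 = CHF 93,752.58…
Penalty, months 4–7: 4 × 2% × CHF 6,250,172.18 = CHF 500,013.77…
Interest: CHF 6,250,172.18 × ((1 + 0.0065)^7 − 1) = CHF 6,250,172.18 × 0.0463969… = CHF 289,988.7673…
Total = CHF 6,250,172.18 + CHF 593,766.3571 + CHF 289,988.7673… = CHF 7,133,927.30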